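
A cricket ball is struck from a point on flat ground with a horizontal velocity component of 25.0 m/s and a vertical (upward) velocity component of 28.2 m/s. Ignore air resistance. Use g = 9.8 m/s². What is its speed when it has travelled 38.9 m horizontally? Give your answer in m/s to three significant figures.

28.2 m/s

x = vₓ t ⇒ t = 38.9/25.00 = 1.556 s.
Vertical velocity there: v_y = v_y0 − g t = 28.20 − 9.80 × 1.556 = 12.95 m/s.
Speed: √(vₓ² + v_y²) = √(25.00² + 12.95²) = 28.16 m/s.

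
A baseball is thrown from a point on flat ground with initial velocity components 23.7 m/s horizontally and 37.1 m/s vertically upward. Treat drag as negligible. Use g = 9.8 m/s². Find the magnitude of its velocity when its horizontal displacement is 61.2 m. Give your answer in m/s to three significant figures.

At x = 61.2 m, t = x/vₓ = 61.2/23.70 = 2.582 s.
Vertical velocity there: v_y = v_y0 − g t = 37.10 − 9.80 × 2.582 = 11.79 m/s.
Speed: √(vₓ² + v_y²) = √(23.70² + 11.79²) = 26.47 m/s.

26.5 m/s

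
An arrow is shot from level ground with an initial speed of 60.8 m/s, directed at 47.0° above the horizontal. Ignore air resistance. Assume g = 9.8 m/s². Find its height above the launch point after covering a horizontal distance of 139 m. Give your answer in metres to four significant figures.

94.00 m

vₓ = 60.80 cos 47.0° = 41.47 m/s; v_y0 = 60.80 sin 47.0° = 44.47 m/s.
Time to reach x = 139 m: t = x/vₓ = 139/41.47 = 3.352 s.
Height: y = v_y0 t − ½ g t² = 44.47 × 3.352 − 4.900 × 3.352² = 149.1 − 55.06 = 94.00 m.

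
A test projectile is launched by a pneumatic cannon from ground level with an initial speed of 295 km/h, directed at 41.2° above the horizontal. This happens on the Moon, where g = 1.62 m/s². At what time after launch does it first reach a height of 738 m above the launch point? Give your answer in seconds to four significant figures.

Convert: 295 km/h = 295/3.6 = 81.94 m/s.
vₓ = 81.94 cos 41.2° = 61.66 m/s; v_y0 = 81.94 sin 41.2° = 53.98 m/s.
Require v_y0 t − ½ g t² = 738, i.e. 0.8100 t² − 53.98 t + 738 = 0.
t = [53.98 ± √(53.98² − 2·1.62·738)] / 1.62 = (53.98 ± 22.85) / 1.62, so t = 19.21 s or t = 47.43 s.
The first (ascending) time is 19.21 s.

19.21 s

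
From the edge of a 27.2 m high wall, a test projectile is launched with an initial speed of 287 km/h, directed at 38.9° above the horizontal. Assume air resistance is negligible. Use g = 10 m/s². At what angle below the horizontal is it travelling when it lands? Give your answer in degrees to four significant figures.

41.67°

Convert: 287 km/h = 287/3.6 = 79.72 m/s.
Horizontal component vₓ = 79.72 cos 38.9° = 62.04 m/s; vertical v_y0 = 79.72 sin 38.9° = 50.06 m/s.
The projectile lands when y = 27.2 + (50.06) t − ½·10.0·t² = 0. Positive root: t = (50.06 + √(50.06² + 2·10.0·27.2)) / 10.0 = (50.06 + 55.23) / 10.0 = 10.53 s.
At impact: v_y = v_y0 − g t = −55.23 m/s; vₓ = 62.04 m/s.
Angle below horizontal: arctan(|v_y|/vₓ) = arctan(55.23/62.04) = 41.67°.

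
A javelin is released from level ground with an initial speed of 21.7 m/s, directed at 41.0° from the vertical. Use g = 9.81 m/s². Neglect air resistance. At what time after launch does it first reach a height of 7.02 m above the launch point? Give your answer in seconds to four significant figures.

0.5050 s

Resolve: vₓ = 21.70 sin 41.0° = 14.24 m/s and v_y0 = 21.70 cos 41.0° = 16.38 m/s.
Require v_y0 t − ½ g t² = 7.02, i.e. 4.905 t² − 16.38 t + 7.02 = 0.
Quadratic formula: t = (16.38 ± √130.48) / 9.81 = (16.38 ± 11.42) / 9.81 → t = 0.5050 s or 2.834 s.
The first (ascending) time is 0.5050 s.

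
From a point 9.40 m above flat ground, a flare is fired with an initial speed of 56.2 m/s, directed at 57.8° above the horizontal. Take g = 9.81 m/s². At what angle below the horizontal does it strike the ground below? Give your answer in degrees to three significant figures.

58.8°

vₓ = 56.20 cos 57.8° = 29.95 m/s; v_y0 = 56.20 sin 57.8° = 47.56 m/s.
With up positive and y = 0 at the ground: y(t) = 9.40 + (47.56) t − 4.905 t². Setting y = 0 and taking the positive root: t = [47.56 + √(47.56² + 2·9.81·9.40)] / 9.81 = (47.56 + 49.46) / 9.81 = 9.889 s.
At impact: v_y = v_y0 − g t = −49.46 m/s; vₓ = 29.95 m/s.
Angle below horizontal: arctan(|v_y|/vₓ) = arctan(49.46/29.95) = 58.80°.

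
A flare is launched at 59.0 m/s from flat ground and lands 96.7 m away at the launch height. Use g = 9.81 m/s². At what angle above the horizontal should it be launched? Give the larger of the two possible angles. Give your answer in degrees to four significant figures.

Level-ground range R = v₀² sin(2θ)/g ⇒ sin(2θ) = gR/v₀² = 9.81 × 96.7 / 59.0² = 0.2725.
2θ = 15.81° or 180° − 15.81° = 164.2°, so θ = 7.907° or 82.09°.
The larger angle is 82.09°.

82.09°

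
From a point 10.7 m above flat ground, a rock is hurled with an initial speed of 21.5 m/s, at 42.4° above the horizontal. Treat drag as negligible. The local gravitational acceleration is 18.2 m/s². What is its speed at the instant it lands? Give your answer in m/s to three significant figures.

Resolve: vₓ = 21.50 cos 42.4° = 15.88 m/s and v_y0 = 21.50 sin 42.4° = 14.50 m/s.
The projectile lands when y = 10.7 + (14.50) t − ½·18.2·t² = 0. Positive root: t = (14.50 + √(14.50² + 2·18.2·10.7)) / 18.2 = (14.50 + 24.49) / 18.2 = 2.142 s.
Vertical velocity at impact: v_y = v_y0 − g t = 14.50 − 18.2 × 2.142 = −24.49 m/s.
Speed: |v| = √(vₓ² + v_y²) = √(15.88² + 24.49²) = 29.18 m/s.

29.2 m/s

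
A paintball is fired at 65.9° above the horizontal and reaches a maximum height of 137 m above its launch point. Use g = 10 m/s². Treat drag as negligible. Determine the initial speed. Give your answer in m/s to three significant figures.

At the peak v_y = 0, so v_y0 = √(2gH) = √(2 × 10.0 × 137) = 52.35 m/s.
v_y0 = v₀ sin θ ⇒ v₀ = 52.35 / sin 65.9° = 57.34 m/s.

57.3 m/s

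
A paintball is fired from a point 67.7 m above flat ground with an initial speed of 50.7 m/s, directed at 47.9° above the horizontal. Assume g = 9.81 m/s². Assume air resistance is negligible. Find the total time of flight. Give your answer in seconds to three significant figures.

Horizontal component vₓ = 50.70 cos 47.9° = 33.99 m/s; vertical v_y0 = 50.70 sin 47.9° = 37.62 m/s.
Vertical motion (up positive, ground at y = 0): 4.905 t² − (37.62) t − 67.7 = 0, so t = (37.62 + √(37.62² + 2·9.81·67.7)) / 9.81 = (37.62 + 52.38) / 9.81 = 9.174 s.

9.17 s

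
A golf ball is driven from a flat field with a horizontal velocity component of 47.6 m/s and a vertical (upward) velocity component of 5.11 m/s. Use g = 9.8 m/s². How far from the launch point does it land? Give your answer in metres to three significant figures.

49.6 m

Flight time T = 2 v_y0 / g = 1.043 s.
Range: R = vₓ T = 47.60 × 1.043 = 49.64 m.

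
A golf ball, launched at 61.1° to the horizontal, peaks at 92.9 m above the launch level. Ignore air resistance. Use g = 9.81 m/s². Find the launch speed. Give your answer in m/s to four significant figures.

48.77 m/s

At the peak v_y = 0, so v_y0 = √(2gH) = √(2 × 9.81 × 92.9) = 42.69 m/s.
v_y0 = v₀ sin θ ⇒ v₀ = 42.69 / sin 61.1° = 48.77 m/s.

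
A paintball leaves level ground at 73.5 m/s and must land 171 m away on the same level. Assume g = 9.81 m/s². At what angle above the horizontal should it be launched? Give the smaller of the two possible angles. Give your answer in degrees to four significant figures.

9.045°

From R = (v₀²/g) sin 2θ: sin 2θ = 9.81 × 171 / 5402.2 = 0.3105.
2θ = 18.09° or 180° − 18.09° = 161.9°, so θ = 9.045° or 80.95°.
The smaller angle is 9.045°.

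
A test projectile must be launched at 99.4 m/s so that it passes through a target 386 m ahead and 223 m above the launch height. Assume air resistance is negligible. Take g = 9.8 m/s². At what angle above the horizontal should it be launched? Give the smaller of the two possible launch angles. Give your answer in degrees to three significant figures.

43.1°

Trajectory: y = x tanθ − g x² (1 + tan²θ)/(2v₀²). With x = 386, y = 223, v₀ = 99.4, g = 9.80:
73.89 tan²θ − 386 tanθ + (296.9) = 0.
tanθ = [386 ± √(386² − 4 × 73.89 × (296.9))] / (2 × 73.89) = (386 ± 247.5) / 147.8, giving tanθ = 0.9373 or 4.286.
θ = 43.15° or 76.87°; the smaller is 43.15°.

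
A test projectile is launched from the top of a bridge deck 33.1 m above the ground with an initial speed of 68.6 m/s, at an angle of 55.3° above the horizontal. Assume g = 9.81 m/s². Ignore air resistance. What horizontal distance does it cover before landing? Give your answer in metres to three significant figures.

471 m

Horizontal component vₓ = 68.60 cos 55.3° = 39.05 m/s; vertical v_y0 = 68.60 sin 55.3° = 56.40 m/s.
With up positive and y = 0 at the ground: y(t) = 33.1 + (56.40) t − 4.905 t². Setting y = 0 and taking the positive root: t = [56.40 + √(56.40² + 2·9.81·33.1)] / 9.81 = (56.40 + 61.89) / 9.81 = 12.06 s.
Horizontal distance: R = vₓ t = 39.05 × 12.06 = 470.9 m.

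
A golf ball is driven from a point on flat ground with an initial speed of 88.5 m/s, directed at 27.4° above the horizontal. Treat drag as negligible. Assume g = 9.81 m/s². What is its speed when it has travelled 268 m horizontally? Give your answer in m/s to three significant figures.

Horizontal component vₓ = 88.50 cos 27.4° = 78.57 m/s; vertical v_y0 = 88.50 sin 27.4° = 40.73 m/s.
Time to reach x = 268 m: t = x/vₓ = 268/78.57 = 3.411 s.
Vertical velocity there: v_y = v_y0 − g t = 40.73 − 9.81 × 3.411 = 7.267 m/s.
Speed: √(vₓ² + v_y²) = √(78.57² + 7.267²) = 78.91 m/s.

78.9 m/s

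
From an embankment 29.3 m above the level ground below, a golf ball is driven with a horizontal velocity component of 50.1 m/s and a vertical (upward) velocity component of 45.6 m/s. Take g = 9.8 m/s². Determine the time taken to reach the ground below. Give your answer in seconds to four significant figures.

9.910 s

With up positive and y = 0 at the ground: y(t) = 29.3 + (45.60) t − 4.900 t². Setting y = 0 and taking the positive root: t = [45.60 + √(45.60² + 2·9.80·29.3)] / 9.80 = (45.60 + 51.51) / 9.80 = 9.910 s.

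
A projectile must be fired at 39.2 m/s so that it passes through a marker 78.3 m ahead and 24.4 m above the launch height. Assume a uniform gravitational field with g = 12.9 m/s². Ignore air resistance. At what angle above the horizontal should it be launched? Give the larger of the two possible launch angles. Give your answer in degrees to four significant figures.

Trajectory: y = x tanθ − g x² (1 + tan²θ)/(2v₀²). With x = 78.3, y = 24.4, v₀ = 39.2, g = 12.9:
25.73 tan²θ − 78.3 tanθ + (50.13) = 0.
tanθ = [78.3 ± √(78.3² − 4 × 25.73 × (50.13))] / (2 × 25.73) = (78.3 ± 31.15) / 51.47, giving tanθ = 0.9161 or 2.127.
θ = 42.49° or 64.81°; the larger is 64.81°.

64.81°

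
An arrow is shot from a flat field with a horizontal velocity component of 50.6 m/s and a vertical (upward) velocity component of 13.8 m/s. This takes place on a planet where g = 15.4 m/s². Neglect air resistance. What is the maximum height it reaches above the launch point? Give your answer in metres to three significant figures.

6.18 m

Peak height H = v_y0² / (2g) = 190.44 / 30.80 = 6.183 m.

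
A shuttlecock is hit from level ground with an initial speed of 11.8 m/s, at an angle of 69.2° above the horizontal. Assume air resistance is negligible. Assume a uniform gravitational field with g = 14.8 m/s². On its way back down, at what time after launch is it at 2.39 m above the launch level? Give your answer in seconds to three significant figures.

Horizontal component vₓ = 11.80 cos 69.2° = 4.190 m/s; vertical v_y0 = 11.80 sin 69.2° = 11.03 m/s.
Height y(t) = 11.03 t − 7.400 t² = 2.39 gives 7.400 t² − 11.03 t + 2.39 = 0.
t = [11.03 ± √(11.03² − 2·14.8·2.39)] / 14.8 = (11.03 ± 7.137) / 14.8, so t = 0.2631 s or t = 1.228 s.
The descending-branch root is 1.228 s.

1.23 s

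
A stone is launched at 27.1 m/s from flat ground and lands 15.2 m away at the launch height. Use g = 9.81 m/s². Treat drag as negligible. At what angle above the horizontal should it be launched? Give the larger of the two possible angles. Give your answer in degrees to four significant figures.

84.14°

R = v₀² sin 2θ / g gives sin 2θ = gR/v₀² = 9.81·15.2/27.1² = 0.2030.
2θ = 11.71° or 180° − 11.71° = 168.3°, so θ = 5.857° or 84.14°.
The larger angle is 84.14°.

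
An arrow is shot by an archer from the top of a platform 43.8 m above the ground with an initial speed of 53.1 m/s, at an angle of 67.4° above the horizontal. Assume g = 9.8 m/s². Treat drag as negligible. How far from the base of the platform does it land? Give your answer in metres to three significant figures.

Resolve: vₓ = 53.10 cos 67.4° = 20.41 m/s and v_y0 = 53.10 sin 67.4° = 49.02 m/s.
Vertical motion (up positive, ground at y = 0): 4.900 t² − (49.02) t − 43.8 = 0, so t = (49.02 + √(49.02² + 2·9.80·43.8)) / 9.80 = (49.02 + 57.11) / 9.80 = 10.83 s.
Horizontal distance: R = vₓ t = 20.41 × 10.83 = 221.0 m.

221 m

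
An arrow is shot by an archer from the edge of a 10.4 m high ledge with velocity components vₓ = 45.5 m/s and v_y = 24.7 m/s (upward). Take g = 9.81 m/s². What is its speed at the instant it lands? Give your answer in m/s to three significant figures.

53.7 m/s

The projectile lands when y = 10.4 + (24.70) t − ½·9.81·t² = 0. Positive root: t = (24.70 + √(24.70² + 2·9.81·10.4)) / 9.81 = (24.70 + 28.53) / 9.81 = 5.426 s.
Vertical velocity at impact: v_y = v_y0 − g t = 24.70 − 9.81 × 5.426 = −28.53 m/s.
Speed: |v| = √(vₓ² + v_y²) = √(45.50² + 28.53²) = 53.71 m/s.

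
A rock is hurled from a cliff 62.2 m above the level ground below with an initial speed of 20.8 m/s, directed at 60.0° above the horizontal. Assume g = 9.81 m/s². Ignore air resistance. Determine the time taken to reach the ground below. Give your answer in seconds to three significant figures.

Horizontal component vₓ = 20.80 cos 60.0° = 10.40 m/s; vertical v_y0 = 20.80 sin 60.0° = 18.01 m/s.
The projectile lands when y = 62.2 + (18.01) t − ½·9.81·t² = 0. Positive root: t = (18.01 + √(18.01² + 2·9.81·62.2)) / 9.81 = (18.01 + 39.30) / 9.81 = 5.843 s.

5.84 s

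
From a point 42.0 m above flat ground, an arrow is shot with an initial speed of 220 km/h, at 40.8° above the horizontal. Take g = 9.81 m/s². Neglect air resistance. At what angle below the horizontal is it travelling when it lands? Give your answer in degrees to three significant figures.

Convert: 220 km/h = 220/3.6 = 61.11 m/s.
Horizontal component vₓ = 61.11 cos 40.8° = 46.26 m/s; vertical v_y0 = 61.11 sin 40.8° = 39.93 m/s.
Vertical motion (up positive, ground at y = 0): 4.905 t² − (39.93) t − 42.0 = 0, so t = (39.93 + √(39.93² + 2·9.81·42.0)) / 9.81 = (39.93 + 49.18) / 9.81 = 9.084 s.
At impact: v_y = v_y0 − g t = −49.18 m/s; vₓ = 46.26 m/s.
Angle below horizontal: arctan(|v_y|/vₓ) = arctan(49.18/46.26) = 46.75°.

46.8°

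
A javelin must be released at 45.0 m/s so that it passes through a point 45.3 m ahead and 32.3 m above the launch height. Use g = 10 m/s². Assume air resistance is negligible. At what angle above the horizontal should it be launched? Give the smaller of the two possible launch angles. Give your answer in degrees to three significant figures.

42.6°

Trajectory: y = x tanθ − g x² (1 + tan²θ)/(2v₀²). With x = 45.3, y = 32.3, v₀ = 45.0, g = 10.0:
5.067 tan²θ − 45.3 tanθ + (37.37) = 0.
tanθ = [45.3 ± √(45.3² − 4 × 5.067 × (37.37))] / (2 × 5.067) = (45.3 ± 35.98) / 10.13, giving tanθ = 0.9194 or 8.021.
θ = 42.60° or 82.89°; the smaller is 42.60°.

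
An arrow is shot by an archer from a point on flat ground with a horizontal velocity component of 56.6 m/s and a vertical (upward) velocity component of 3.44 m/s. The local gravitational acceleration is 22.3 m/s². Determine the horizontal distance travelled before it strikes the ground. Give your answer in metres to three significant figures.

Flight time T = 2 v_y0 / g = 0.3085 s.
Range: R = vₓ T = 56.60 × 0.3085 = 17.46 m.

17.5 m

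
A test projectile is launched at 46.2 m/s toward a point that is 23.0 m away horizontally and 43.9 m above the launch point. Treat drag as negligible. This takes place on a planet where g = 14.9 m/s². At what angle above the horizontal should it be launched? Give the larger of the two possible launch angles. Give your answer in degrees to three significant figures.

84.3°

Trajectory: y = x tanθ − g x² (1 + tan²θ)/(2v₀²). With x = 23.0, y = 43.9, v₀ = 46.2, g = 14.9:
1.846 tan²θ − 23.0 tanθ + (45.75) = 0.
tanθ = [23.0 ± √(23.0² − 4 × 1.846 × (45.75))] / (2 × 1.846) = (23.0 ± 13.83) / 3.693, giving tanθ = 2.485 or 9.972.
θ = 68.08° or 84.27°; the larger is 84.27°.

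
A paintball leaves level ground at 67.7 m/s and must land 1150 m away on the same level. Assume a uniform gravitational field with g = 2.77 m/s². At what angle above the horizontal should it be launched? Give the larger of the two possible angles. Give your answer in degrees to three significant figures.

From R = (v₀²/g) sin 2θ: sin 2θ = 2.77 × 1150 / 4583.3 = 0.6950.
2θ = 44.03° or 180° − 44.03° = 136.0°, so θ = 22.01° or 67.99°.
The larger angle is 67.99°.

68.0°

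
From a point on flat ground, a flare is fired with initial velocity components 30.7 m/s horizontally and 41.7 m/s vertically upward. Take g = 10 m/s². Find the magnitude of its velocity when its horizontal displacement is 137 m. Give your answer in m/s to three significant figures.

Time to reach x = 137 m: t = x/vₓ = 137/30.70 = 4.463 s.
Vertical velocity there: v_y = v_y0 − g t = 41.70 − 10.0 × 4.463 = −2.925 m/s.
Speed: √(vₓ² + v_y²) = √(30.70² + 2.925²) = 30.84 m/s.

30.8 m/s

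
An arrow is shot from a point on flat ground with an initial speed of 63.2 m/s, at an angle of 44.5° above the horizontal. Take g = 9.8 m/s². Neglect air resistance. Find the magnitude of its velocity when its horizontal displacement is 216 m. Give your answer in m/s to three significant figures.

45.2 m/s

vₓ = 63.20 cos 44.5° = 45.08 m/s; v_y0 = 63.20 sin 44.5° = 44.30 m/s.
x = vₓ t ⇒ t = 216/45.08 = 4.792 s.
Vertical velocity there: v_y = v_y0 − g t = 44.30 − 9.80 × 4.792 = −2.662 m/s.
Speed: √(vₓ² + v_y²) = √(45.08² + 2.662²) = 45.16 m/s.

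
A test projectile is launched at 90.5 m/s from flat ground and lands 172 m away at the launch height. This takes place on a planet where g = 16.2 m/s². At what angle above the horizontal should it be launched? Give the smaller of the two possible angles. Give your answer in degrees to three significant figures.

9.94°

From R = (v₀²/g) sin 2θ: sin 2θ = 16.2 × 172 / 8190.2 = 0.3402.
2θ = 19.89° or 180° − 19.89° = 160.1°, so θ = 9.945° or 80.06°.
The smaller angle is 9.945°.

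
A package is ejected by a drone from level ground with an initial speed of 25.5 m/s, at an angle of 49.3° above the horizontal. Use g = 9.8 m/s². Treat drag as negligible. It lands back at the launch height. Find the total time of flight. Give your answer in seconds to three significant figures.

3.95 s

Horizontal component vₓ = 25.50 cos 49.3° = 16.63 m/s; vertical v_y0 = 25.50 sin 49.3° = 19.33 m/s.
It returns to y = 0 when t = 2 v_y0 / g = 2(19.33)/9.80 = 3.945 s.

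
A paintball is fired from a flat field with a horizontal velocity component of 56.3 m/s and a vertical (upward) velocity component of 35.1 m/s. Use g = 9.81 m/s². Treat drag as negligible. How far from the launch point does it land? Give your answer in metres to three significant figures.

403 m

Flight time T = 2 v_y0 / g = 7.156 s.
Horizontal distance R = vₓ T = 56.30 × 7.156 = 402.9 m.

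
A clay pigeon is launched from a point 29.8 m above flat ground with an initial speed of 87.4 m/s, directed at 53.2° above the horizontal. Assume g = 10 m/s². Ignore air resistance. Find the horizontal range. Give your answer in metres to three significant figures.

754 m

vₓ = 87.40 cos 53.2° = 52.35 m/s; v_y0 = 87.40 sin 53.2° = 69.98 m/s.
With up positive and y = 0 at the ground: y(t) = 29.8 + (69.98) t − 5.000 t². Setting y = 0 and taking the positive root: t = [69.98 + √(69.98² + 2·10.0·29.8)] / 10.0 = (69.98 + 74.12) / 10.0 = 14.41 s.
Horizontal distance: R = vₓ t = 52.35 × 14.41 = 754.5 m.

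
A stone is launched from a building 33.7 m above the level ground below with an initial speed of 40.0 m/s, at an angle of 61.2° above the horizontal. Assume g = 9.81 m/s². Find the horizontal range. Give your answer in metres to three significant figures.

Resolve: vₓ = 40.00 cos 61.2° = 19.27 m/s and v_y0 = 40.00 sin 61.2° = 35.05 m/s.
The projectile lands when y = 33.7 + (35.05) t − ½·9.81·t² = 0. Positive root: t = (35.05 + √(35.05² + 2·9.81·33.7)) / 9.81 = (35.05 + 43.47) / 9.81 = 8.005 s.
Horizontal distance: R = vₓ t = 19.27 × 8.005 = 154.2 m.

154 m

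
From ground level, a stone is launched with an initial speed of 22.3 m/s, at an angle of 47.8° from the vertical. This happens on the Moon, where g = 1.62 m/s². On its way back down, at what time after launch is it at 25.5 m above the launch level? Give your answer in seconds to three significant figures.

vₓ = 22.30 sin 47.8° = 16.52 m/s; v_y0 = 22.30 cos 47.8° = 14.98 m/s.
Set y = v_y0 t − ½ g t² = 25.5: 0.8100 t² − 14.98 t + 25.5 = 0.
t = [14.98 ± √(14.98² − 2·1.62·25.5)] / 1.62 = (14.98 ± 11.91) / 1.62, so t = 1.897 s or t = 16.60 s.
The descending-branch root is 16.60 s.

16.6 s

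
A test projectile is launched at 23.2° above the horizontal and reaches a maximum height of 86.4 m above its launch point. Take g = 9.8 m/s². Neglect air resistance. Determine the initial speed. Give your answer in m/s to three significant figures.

At the peak v_y = 0, so v_y0 = √(2gH) = √(2 × 9.80 × 86.4) = 41.15 m/s.
v_y0 = v₀ sin θ ⇒ v₀ = 41.15 / sin 23.2° = 104.5 m/s.

104 m/s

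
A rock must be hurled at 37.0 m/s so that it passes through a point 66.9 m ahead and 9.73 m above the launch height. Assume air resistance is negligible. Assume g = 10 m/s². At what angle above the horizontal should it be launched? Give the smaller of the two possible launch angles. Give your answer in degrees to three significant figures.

Trajectory: y = x tanθ − g x² (1 + tan²θ)/(2v₀²). With x = 66.9, y = 9.73, v₀ = 37.0, g = 10.0:
16.35 tan²θ − 66.9 tanθ + (26.08) = 0.
tanθ = [66.9 ± √(66.9² − 4 × 16.35 × (26.08))] / (2 × 16.35) = (66.9 ± 52.64) / 32.69, giving tanθ = 0.4363 or 3.656.
θ = 23.57° or 74.70°; the smaller is 23.57°.

23.6°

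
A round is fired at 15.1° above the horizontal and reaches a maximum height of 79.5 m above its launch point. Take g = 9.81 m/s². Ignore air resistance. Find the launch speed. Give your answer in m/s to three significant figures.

At the peak v_y = 0, so v_y0 = √(2gH) = √(2 × 9.81 × 79.5) = 39.49 m/s.
v_y0 = v₀ sin θ ⇒ v₀ = 39.49 / sin 15.1° = 151.6 m/s.

152 m/s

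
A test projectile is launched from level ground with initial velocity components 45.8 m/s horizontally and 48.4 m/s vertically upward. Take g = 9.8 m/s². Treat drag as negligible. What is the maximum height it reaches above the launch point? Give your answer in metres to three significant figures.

120 m

At the apex v_y = 0, so H = v_y0²/(2g) = 48.40²/19.60 = 119.5 m.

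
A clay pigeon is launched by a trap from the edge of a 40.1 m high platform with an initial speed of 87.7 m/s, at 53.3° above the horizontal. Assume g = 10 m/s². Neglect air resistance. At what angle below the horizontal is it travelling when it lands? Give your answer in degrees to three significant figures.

Components: vₓ = 87.70 cos 53.3° = 52.41 m/s, v_y0 = 87.70 sin 53.3° = 70.32 m/s.
Vertical motion (up positive, ground at y = 0): 5.000 t² − (70.32) t − 40.1 = 0, so t = (70.32 + √(70.32² + 2·10.0·40.1)) / 10.0 = (70.32 + 75.80) / 10.0 = 14.61 s.
At impact: v_y = v_y0 − g t = −75.80 m/s; vₓ = 52.41 m/s.
Angle below horizontal: arctan(|v_y|/vₓ) = arctan(75.80/52.41) = 55.34°.

55.3°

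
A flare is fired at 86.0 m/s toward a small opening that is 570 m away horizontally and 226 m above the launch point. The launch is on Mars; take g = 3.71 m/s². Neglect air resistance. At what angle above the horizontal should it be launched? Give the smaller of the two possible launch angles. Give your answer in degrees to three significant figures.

30.5°

Trajectory: y = x tanθ − g x² (1 + tan²θ)/(2v₀²). With x = 570, y = 226, v₀ = 86.0, g = 3.71:
81.49 tan²θ − 570 tanθ + (307.5) = 0.
tanθ = [570 ± √(570² − 4 × 81.49 × (307.5))] / (2 × 81.49) = (570 ± 474.0) / 163.0, giving tanθ = 0.5891 or 6.406.
θ = 30.50° or 81.13°; the smaller is 30.50°.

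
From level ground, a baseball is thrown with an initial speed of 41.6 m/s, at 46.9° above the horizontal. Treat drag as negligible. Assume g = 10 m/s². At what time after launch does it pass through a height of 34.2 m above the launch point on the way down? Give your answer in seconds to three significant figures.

4.58 s

Components: vₓ = 41.60 cos 46.9° = 28.42 m/s, v_y0 = 41.60 sin 46.9° = 30.37 m/s.
Set y = v_y0 t − ½ g t² = 34.2: 5.000 t² − 30.37 t + 34.2 = 0.
Quadratic formula: t = (30.37 ± √238.63) / 10.0 = (30.37 ± 15.45) / 10.0 → t = 1.493 s or 4.582 s.
The descending-branch root is 4.582 s.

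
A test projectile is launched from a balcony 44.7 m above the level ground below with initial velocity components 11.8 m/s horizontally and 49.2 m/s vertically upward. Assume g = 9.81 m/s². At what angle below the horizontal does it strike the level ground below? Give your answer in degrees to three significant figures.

The projectile lands when y = 44.7 + (49.20) t − ½·9.81·t² = 0. Positive root: t = (49.20 + √(49.20² + 2·9.81·44.7)) / 9.81 = (49.20 + 57.43) / 9.81 = 10.87 s.
At impact: v_y = v_y0 − g t = −57.43 m/s; vₓ = 11.80 m/s.
Angle below horizontal: arctan(|v_y|/vₓ) = arctan(57.43/11.80) = 78.39°.

78.4°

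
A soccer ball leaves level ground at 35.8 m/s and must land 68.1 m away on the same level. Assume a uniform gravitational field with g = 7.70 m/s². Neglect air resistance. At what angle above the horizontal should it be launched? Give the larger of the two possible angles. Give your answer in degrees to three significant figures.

77.9°

Level-ground range R = v₀² sin(2θ)/g ⇒ sin(2θ) = gR/v₀² = 7.70 × 68.1 / 35.8² = 0.4091.
2θ = 24.15° or 180° − 24.15° = 155.8°, so θ = 12.08° or 77.92°.
The larger angle is 77.92°.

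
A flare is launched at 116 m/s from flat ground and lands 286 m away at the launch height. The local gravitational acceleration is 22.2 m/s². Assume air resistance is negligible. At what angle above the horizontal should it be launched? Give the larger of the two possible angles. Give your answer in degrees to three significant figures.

From R = (v₀²/g) sin 2θ: sin 2θ = 22.2 × 286 / 13456 = 0.4718.
2θ = 28.15° or 180° − 28.15° = 151.8°, so θ = 14.08° or 75.92°.
The larger angle is 75.92°.

75.9°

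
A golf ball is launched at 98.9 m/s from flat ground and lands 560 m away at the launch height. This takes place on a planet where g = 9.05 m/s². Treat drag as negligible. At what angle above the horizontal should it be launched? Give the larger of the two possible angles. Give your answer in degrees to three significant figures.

74.4°

From R = (v₀²/g) sin 2θ: sin 2θ = 9.05 × 560 / 9781.2 = 0.5181.
2θ = 31.21° or 180° − 31.21° = 148.8°, so θ = 15.60° or 74.40°.
The larger angle is 74.40°.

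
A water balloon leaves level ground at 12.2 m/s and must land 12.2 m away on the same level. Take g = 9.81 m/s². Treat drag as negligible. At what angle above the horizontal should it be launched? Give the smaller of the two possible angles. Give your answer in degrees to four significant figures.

From R = (v₀²/g) sin 2θ: sin 2θ = 9.81 × 12.2 / 148.84 = 0.8041.
2θ = 53.52° or 180° − 53.52° = 126.5°, so θ = 26.76° or 63.24°.
The smaller angle is 26.76°.

26.76°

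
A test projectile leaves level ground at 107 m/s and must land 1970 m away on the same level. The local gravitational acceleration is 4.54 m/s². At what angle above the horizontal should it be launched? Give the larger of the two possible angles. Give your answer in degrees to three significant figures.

Level-ground range R = v₀² sin(2θ)/g ⇒ sin(2θ) = gR/v₀² = 4.54 × 1970 / 107² = 0.7812.
2θ = 51.37° or 180° − 51.37° = 128.6°, so θ = 25.68° or 64.32°.
The larger angle is 64.32°.

64.3°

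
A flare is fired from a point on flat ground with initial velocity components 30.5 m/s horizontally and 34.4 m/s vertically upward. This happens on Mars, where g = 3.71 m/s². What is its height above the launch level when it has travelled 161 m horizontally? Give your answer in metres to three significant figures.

x = vₓ t ⇒ t = 161/30.50 = 5.279 s.
Height: y = v_y0 t − ½ g t² = 34.40 × 5.279 − 1.855 × 5.279² = 181.6 − 51.69 = 129.9 m.

130 m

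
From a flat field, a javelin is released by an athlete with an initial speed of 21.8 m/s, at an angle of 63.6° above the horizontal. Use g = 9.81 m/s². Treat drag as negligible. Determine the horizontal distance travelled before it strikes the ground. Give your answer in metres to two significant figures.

vₓ = 21.80 cos 63.6° = 9.693 m/s; v_y0 = 21.80 sin 63.6° = 19.53 m/s.
Flight time T = 2 v_y0 / g = 3.981 s.
Range: R = vₓ T = 9.693 × 3.981 = 38.59 m.

39 m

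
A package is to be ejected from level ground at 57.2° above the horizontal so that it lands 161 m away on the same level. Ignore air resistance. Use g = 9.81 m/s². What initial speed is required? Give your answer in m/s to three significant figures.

41.6 m/s

On level ground R = v₀² sin 2θ / g ⇒ v₀ = √(gR / sin 2θ).
v₀ = √(9.81 × 161 / sin 114.4°) = √(1579 / 0.9107) = √1734.3 = 41.65 m/s.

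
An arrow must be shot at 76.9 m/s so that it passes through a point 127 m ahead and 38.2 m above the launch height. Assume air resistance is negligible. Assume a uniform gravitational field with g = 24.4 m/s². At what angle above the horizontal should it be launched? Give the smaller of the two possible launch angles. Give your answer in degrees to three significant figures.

34.5°

Trajectory: y = x tanθ − g x² (1 + tan²θ)/(2v₀²). With x = 127, y = 38.2, v₀ = 76.9, g = 24.4:
33.27 tan²θ − 127 tanθ + (71.47) = 0.
tanθ = [127 ± √(127² − 4 × 33.27 × (71.47))] / (2 × 33.27) = (127 ± 81.34) / 66.55, giving tanθ = 0.6861 or 3.131.
θ = 34.46° or 72.28°; the smaller is 34.46°.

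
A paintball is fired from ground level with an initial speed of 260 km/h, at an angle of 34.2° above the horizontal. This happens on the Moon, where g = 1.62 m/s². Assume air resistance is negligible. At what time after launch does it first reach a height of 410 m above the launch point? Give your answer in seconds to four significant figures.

Convert: 260 km/h = 260/3.6 = 72.22 m/s.
Components: vₓ = 72.22 cos 34.2° = 59.73 m/s, v_y0 = 72.22 sin 34.2° = 40.59 m/s.
Set y = v_y0 t − ½ g t² = 410: 0.8100 t² − 40.59 t + 410 = 0.
Quadratic formula: t = (40.59 ± √319.55) / 1.62 = (40.59 ± 17.88) / 1.62 → t = 14.02 s or 36.09 s.
The first (ascending) time is 14.02 s.

14.02 s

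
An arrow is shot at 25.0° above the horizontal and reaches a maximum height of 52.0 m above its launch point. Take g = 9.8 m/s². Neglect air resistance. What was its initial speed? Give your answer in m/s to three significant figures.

75.5 m/s

At the peak v_y = 0, so v_y0 = √(2gH) = √(2 × 9.80 × 52.0) = 31.92 m/s.
v_y0 = v₀ sin θ ⇒ v₀ = 31.92 / sin 25.0° = 75.54 m/s.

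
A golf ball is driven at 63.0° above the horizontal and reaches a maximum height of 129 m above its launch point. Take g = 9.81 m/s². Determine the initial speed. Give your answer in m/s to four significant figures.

56.46 m/s

At the peak v_y = 0, so v_y0 = √(2gH) = √(2 × 9.81 × 129) = 50.31 m/s.
v_y0 = v₀ sin θ ⇒ v₀ = 50.31 / sin 63.0° = 56.46 m/s.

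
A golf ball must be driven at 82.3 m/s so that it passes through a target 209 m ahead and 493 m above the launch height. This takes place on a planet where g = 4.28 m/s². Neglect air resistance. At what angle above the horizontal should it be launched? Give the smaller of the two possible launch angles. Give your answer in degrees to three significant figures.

71.7°

Trajectory: y = x tanθ − g x² (1 + tan²θ)/(2v₀²). With x = 209, y = 493, v₀ = 82.3, g = 4.28:
13.80 tan²θ − 209 tanθ + (506.8) = 0.
tanθ = [209 ± √(209² − 4 × 13.80 × (506.8))] / (2 × 13.80) = (209 ± 125.3) / 27.60, giving tanθ = 3.032 or 12.11.
θ = 71.75° or 85.28°; the smaller is 71.75°.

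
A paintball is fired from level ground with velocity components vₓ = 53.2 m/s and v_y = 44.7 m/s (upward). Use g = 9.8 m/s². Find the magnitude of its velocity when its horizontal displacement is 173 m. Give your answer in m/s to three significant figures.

Time to reach x = 173 m: t = x/vₓ = 173/53.20 = 3.252 s.
Vertical velocity there: v_y = v_y0 − g t = 44.70 − 9.80 × 3.252 = 12.83 m/s.
Speed: √(vₓ² + v_y²) = √(53.20² + 12.83²) = 54.73 m/s.

54.7 m/s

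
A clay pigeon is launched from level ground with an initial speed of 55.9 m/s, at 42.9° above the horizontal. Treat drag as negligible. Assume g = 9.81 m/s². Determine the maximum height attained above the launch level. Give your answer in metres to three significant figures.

Components: vₓ = 55.90 cos 42.9° = 40.95 m/s, v_y0 = 55.90 sin 42.9° = 38.05 m/s.
Maximum height: H = v_y0² / (2g) = 38.05² / (2 × 9.81) = 73.80 m.

73.8 m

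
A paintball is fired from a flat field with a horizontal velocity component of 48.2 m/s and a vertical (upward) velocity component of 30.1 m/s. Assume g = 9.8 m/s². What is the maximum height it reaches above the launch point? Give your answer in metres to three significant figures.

46.2 m

At the apex v_y = 0, so H = v_y0²/(2g) = 30.10²/19.60 = 46.22 m.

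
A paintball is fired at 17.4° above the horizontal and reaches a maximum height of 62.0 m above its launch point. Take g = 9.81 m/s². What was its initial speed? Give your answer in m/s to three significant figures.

117 m/s

At the peak v_y = 0, so v_y0 = √(2gH) = √(2 × 9.81 × 62.0) = 34.88 m/s.
v_y0 = v₀ sin θ ⇒ v₀ = 34.88 / sin 17.4° = 116.6 m/s.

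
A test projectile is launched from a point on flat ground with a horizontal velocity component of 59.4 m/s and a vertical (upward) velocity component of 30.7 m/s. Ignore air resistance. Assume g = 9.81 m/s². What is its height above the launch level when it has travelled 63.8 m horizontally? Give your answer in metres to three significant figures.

Time to reach x = 63.8 m: t = x/vₓ = 63.8/59.40 = 1.074 s.
Height: y = v_y0 t − ½ g t² = 30.70 × 1.074 − 4.905 × 1.074² = 32.97 − 5.659 = 27.32 m.

27.3 m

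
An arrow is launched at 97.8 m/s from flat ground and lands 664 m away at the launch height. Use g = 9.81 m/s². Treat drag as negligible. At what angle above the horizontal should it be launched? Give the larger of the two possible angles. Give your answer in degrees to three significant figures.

68.5°

R = v₀² sin 2θ / g gives sin 2θ = gR/v₀² = 9.81·664/97.8² = 0.6810.
2θ = 42.92° or 180° − 42.92° = 137.1°, so θ = 21.46° or 68.54°.
The larger angle is 68.54°.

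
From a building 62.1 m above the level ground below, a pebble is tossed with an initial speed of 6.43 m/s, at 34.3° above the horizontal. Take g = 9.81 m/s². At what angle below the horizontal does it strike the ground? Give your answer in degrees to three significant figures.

81.4°

vₓ = 6.430 cos 34.3° = 5.312 m/s; v_y0 = 6.430 sin 34.3° = 3.623 m/s.
Vertical motion (up positive, ground at y = 0): 4.905 t² − (3.623) t − 62.1 = 0, so t = (3.623 + √(3.623² + 2·9.81·62.1)) / 9.81 = (3.623 + 35.09) / 9.81 = 3.947 s.
At impact: v_y = v_y0 − g t = −35.09 m/s; vₓ = 5.312 m/s.
Angle below horizontal: arctan(|v_y|/vₓ) = arctan(35.09/5.312) = 81.39°.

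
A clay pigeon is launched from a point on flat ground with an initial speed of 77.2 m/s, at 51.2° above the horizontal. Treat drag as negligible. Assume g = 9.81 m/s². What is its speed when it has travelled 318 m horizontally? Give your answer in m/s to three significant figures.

Horizontal component vₓ = 77.20 cos 51.2° = 48.37 m/s; vertical v_y0 = 77.20 sin 51.2° = 60.16 m/s.
At x = 318 m, t = x/vₓ = 318/48.37 = 6.574 s.
Vertical velocity there: v_y = v_y0 − g t = 60.16 − 9.81 × 6.574 = −4.324 m/s.
Speed: √(vₓ² + v_y²) = √(48.37² + 4.324²) = 48.57 m/s.

48.6 m/s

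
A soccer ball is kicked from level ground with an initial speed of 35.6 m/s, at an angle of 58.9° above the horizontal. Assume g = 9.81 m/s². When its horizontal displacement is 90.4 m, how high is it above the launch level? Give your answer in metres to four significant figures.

Resolve: vₓ = 35.60 cos 58.9° = 18.39 m/s and v_y0 = 35.60 sin 58.9° = 30.48 m/s.
At x = 90.4 m, t = x/vₓ = 90.4/18.39 = 4.916 s.
Height: y = v_y0 t − ½ g t² = 30.48 × 4.916 − 4.905 × 4.916² = 149.9 − 118.5 = 31.31 m.

31.31 m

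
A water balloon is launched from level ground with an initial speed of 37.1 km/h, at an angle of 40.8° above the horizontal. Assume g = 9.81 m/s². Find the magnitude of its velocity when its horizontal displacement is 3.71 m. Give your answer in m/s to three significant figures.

Convert: 37.1 km/h = 37.1/3.6 = 10.31 m/s.
vₓ = 10.31 cos 40.8° = 7.801 m/s; v_y0 = 10.31 sin 40.8° = 6.734 m/s.
Time to reach x = 3.71 m: t = x/vₓ = 3.71/7.801 = 0.4756 s.
Vertical velocity there: v_y = v_y0 − g t = 6.734 − 9.81 × 0.4756 = 2.069 m/s.
Speed: √(vₓ² + v_y²) = √(7.801² + 2.069²) = 8.071 m/s.

8.07 m/s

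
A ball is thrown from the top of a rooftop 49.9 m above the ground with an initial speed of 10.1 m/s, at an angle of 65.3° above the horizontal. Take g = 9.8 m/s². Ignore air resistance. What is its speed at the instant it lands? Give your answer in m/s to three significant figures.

32.9 m/s

vₓ = 10.10 cos 65.3° = 4.220 m/s; v_y0 = 10.10 sin 65.3° = 9.176 m/s.
The projectile lands when y = 49.9 + (9.176) t − ½·9.80·t² = 0. Positive root: t = (9.176 + √(9.176² + 2·9.80·49.9)) / 9.80 = (9.176 + 32.59) / 9.80 = 4.262 s.
Vertical velocity at impact: v_y = v_y0 − g t = 9.176 − 9.80 × 4.262 = −32.59 m/s.
Speed: |v| = √(vₓ² + v_y²) = √(4.220² + 32.59²) = 32.86 m/s.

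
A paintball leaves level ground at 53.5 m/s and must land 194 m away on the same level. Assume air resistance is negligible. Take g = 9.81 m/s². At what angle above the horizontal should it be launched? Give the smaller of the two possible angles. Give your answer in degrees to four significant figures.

R = v₀² sin 2θ / g gives sin 2θ = gR/v₀² = 9.81·194/53.5² = 0.6649.
2θ = 41.68° or 180° − 41.68° = 138.3°, so θ = 20.84° or 69.16°.
The smaller angle is 20.84°.

20.84°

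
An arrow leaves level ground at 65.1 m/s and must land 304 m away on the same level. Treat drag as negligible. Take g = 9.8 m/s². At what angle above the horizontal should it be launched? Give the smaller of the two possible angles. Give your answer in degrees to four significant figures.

Level-ground range R = v₀² sin(2θ)/g ⇒ sin(2θ) = gR/v₀² = 9.80 × 304 / 65.1² = 0.7030.
2θ = 44.67° or 180° − 44.67° = 135.3°, so θ = 22.33° or 67.67°.
The smaller angle is 22.33°.

22.33°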